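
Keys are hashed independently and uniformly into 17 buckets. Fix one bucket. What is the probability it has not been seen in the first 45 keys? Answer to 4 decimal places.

Each key misses the fixed bucket with probability (17-1)/17 = 16/17, independently.
P(still missing after 45) = (16/17)^45 = 0.06534.

0.0653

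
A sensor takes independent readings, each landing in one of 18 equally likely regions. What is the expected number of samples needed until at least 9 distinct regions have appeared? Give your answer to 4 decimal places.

Going from k to k+1 distinct takes a geometric number of samples with mean 18/(18-k).
Sum over k = 0,...,8: E = 18/18 + 18/17 + 18/16 + ... + 18/11 + 18/10 = 11.99052.

11.9905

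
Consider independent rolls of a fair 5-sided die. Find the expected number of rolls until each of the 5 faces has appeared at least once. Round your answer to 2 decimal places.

After k distinct faces have appeared, the next roll gives a new one with probability (5-k)/5, so the expected wait for the (k+1)-th is 5/(5-k).
E[T] = 5/5 + 5/4 + 5/3 + 5/2 + 5/1 = 5·H_{5}.
H_{5} = 2.283, so E[T] = 11.417.

11.42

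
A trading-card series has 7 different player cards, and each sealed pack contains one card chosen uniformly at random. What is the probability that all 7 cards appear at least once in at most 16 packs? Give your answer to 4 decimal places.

Let A_i be the event that card i is missing after 16 packs. By inclusion–exclusion on the A_i,
P(all seen) = Σ_{j=0}^{7} (-1)^j C(7,j)((7-j)/7)^16
= 1.00000 - 0.59422 + 0.09642 - 0.00452 + 0.00005 - 0.00000 + 0.00000 - 0.00000
= 0.49772.

0.4977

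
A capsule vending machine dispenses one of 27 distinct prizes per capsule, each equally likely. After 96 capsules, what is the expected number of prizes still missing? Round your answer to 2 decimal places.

0.72

For each prize, P(unseen after 96) = (26/27)^96 = 0.027.
By linearity of expectation, E[unseen] = 27·(26/27)^96 = 0.721.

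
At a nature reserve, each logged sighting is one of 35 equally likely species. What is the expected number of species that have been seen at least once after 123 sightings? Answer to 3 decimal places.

For each species, P(seen in 123 sightings) = 1 - (34/35)^123 = 0.9717.
By linearity of expectation, E[distinct seen] = 35·(1 - (34/35)^123) = 34.0101.

34.010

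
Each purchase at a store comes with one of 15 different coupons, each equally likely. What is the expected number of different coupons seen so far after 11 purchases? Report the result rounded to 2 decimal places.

For each coupon, P(seen in 11 purchases) = 1 - (14/15)^11 = 0.532.
By linearity of expectation, E[distinct seen] = 15·(1 - (14/15)^11) = 7.977.

7.98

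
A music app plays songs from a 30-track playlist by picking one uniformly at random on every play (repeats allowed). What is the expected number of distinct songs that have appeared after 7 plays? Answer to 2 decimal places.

6.34

For each song, P(seen in 7 plays) = 1 - (29/30)^7 = 0.211.
By linearity of expectation, E[distinct seen] = 30·(1 - (29/30)^7) = 6.338.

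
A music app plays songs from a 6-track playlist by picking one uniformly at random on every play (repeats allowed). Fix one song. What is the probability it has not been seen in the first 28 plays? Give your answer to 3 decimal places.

0.006

Each play misses the fixed song with probability (6-1)/6 = 5/6, independently.
P(still missing after 28) = (5/6)^28 = 0.0061.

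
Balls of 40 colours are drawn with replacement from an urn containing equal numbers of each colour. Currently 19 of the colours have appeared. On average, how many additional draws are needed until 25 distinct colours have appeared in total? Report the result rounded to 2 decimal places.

13.09

The wait to go from k to k+1 distinct colours is geometric with mean 40/(40-k).
Sum over k = 19,...,24: E = 40/21 + 40/20 + 40/19 + 40/18 + 40/17 + 40/16 = 13.085.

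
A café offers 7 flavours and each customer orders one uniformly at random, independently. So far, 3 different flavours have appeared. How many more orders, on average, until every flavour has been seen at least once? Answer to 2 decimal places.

From k distinct to k+1 distinct takes on average 7/(7-k) orders.
Sum over k = 3,...,6: E = 7/4 + 7/3 + 7/2 + 7/1 = 14.583.

14.58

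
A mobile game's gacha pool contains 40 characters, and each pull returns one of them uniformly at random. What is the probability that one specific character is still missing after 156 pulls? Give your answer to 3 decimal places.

Each pull misses the fixed character with probability (40-1)/40 = 39/40, independently.
P(still missing after 156) = (39/40)^156 = 0.0193.

0.019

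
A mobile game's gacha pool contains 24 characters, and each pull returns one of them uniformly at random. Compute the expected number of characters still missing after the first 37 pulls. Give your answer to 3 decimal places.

For each character, P(unseen after 37) = (23/24)^37 = 0.2071.
By linearity of expectation, E[unseen] = 24·(23/24)^37 = 4.9696.

4.970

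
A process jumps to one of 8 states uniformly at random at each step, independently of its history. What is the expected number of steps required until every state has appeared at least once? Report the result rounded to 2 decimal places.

21.74

After k distinct states have appeared, the next step gives a new one with probability (8-k)/8, so the expected wait for the (k+1)-th is 8/(8-k).
E[T] = 8/8 + 8/7 + 8/6 + ... + 8/2 + 8/1 = 8·H_{8}.
H_{8} = 2.718, so E[T] = 21.743.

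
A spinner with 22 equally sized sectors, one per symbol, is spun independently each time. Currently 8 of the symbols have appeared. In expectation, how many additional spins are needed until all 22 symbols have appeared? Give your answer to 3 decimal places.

71.534

With k distinct symbols already seen, the next new one takes an expected 22/(22-k) spins.
Sum over k = 8,...,21: E = 22/14 + 22/13 + 22/12 + ... + 22/2 + 22/1 = 71.5344.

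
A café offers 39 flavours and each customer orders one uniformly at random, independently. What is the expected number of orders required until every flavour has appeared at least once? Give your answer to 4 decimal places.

Split into phases: going from k distinct to k+1 distinct takes on average 39/(39-k) orders.
E[T] = 39/39 + 39/38 + 39/37 + ... + 39/2 + 39/1 = 39·H_{39}.
H_{39} = 4.25354, so E[T] = 165.88818.

165.8882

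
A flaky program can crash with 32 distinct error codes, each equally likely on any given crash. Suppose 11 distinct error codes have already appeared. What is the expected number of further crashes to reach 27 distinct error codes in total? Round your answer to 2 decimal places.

With k distinct error codes already seen, the next new one takes an expected 32/(32-k) crashes.
Sum over k = 11,...,26: E = 32/21 + 32/20 + 32/19 + ... + 32/7 + 32/6 = 43.585.

43.58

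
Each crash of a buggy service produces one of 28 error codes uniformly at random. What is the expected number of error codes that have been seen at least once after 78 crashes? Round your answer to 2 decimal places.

For each error code, P(seen in 78 crashes) = 1 - (27/28)^78 = 0.941.
By linearity of expectation, E[distinct seen] = 28·(1 - (27/28)^78) = 26.359.

26.36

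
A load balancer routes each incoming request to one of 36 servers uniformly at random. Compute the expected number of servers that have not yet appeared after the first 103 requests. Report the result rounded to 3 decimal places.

For each server, P(unseen after 103) = (35/36)^103 = 0.0549.
By linearity of expectation, E[unseen] = 36·(35/36)^103 = 1.9777.

1.978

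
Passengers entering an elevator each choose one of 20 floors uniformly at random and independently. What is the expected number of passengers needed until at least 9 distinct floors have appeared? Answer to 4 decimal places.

With k distinct floors already seen, the next new one arrives after an expected 20/(20-k) passengers.
Sum over k = 0,...,8: E = 20/20 + 20/19 + 20/18 + ... + 20/13 + 20/12 = 11.55725.

11.5572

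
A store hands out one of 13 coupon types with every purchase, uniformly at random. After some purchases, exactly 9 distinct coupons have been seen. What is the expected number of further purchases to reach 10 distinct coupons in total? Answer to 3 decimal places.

3.250

With k distinct coupons already seen, the next new one takes an expected 13/(13-k) purchases.
Only the k = 9 term is needed: E = 13/4 = 3.2500.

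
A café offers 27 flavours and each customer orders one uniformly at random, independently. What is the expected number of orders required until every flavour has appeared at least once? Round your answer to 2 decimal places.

Split into phases: going from k distinct to k+1 distinct takes on average 27/(27-k) orders.
E[T] = 27/27 + 27/26 + 27/25 + ... + 27/2 + 27/1 = 27·H_{27}.
H_{27} = 3.891, so E[T] = 105.069.

105.07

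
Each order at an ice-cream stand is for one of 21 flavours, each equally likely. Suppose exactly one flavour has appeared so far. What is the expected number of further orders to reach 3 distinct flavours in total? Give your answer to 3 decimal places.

With k distinct flavours already seen, the next new one takes an expected 21/(21-k) orders.
Sum over k = 1,...,2: E = 21/20 + 21/19 = 2.1553.

2.155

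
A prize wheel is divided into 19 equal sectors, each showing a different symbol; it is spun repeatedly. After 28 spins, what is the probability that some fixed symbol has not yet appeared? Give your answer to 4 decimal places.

0.2201

On each spin the fixed symbol fails to appear with probability 18/19.
P(still missing after 28) = (18/19)^28 = 0.22005.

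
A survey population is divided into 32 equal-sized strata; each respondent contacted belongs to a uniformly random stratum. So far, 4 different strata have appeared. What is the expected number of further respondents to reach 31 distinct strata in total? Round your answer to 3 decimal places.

93.669

With k distinct strata already seen, the next new one takes an expected 32/(32-k) respondents.
Sum over k = 4,...,30: E = 32/28 + 32/27 + 32/26 + ... + 32/3 + 32/2 = 93.6695.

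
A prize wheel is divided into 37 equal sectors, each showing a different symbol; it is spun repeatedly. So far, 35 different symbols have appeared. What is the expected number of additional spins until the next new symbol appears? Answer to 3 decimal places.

The number of spins until the next new symbol is geometric with success probability 2/37, so its mean is 37/2.
E = 37/2 = 18.5000.

18.500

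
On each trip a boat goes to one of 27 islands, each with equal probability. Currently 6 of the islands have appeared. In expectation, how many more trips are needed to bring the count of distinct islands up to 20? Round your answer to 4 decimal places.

The wait to go from k to k+1 distinct islands is geometric with mean 27/(27-k).
Sum over k = 6,...,19: E = 27/21 + 27/20 + 27/19 + ... + 27/9 + 27/8 = 28.41754.

28.4175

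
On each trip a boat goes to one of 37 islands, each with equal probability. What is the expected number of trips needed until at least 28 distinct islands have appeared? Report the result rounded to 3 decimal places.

With k distinct islands already seen, the next new one arrives after an expected 37/(37-k) trips.
Sum over k = 0,...,27: E = 37/37 + 37/36 + 37/35 + ... + 37/11 + 37/10 = 50.7869.

50.787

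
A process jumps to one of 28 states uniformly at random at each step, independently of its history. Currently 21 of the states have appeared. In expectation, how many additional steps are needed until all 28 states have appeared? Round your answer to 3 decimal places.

From k distinct to k+1 distinct takes on average 28/(28-k) steps.
Sum over k = 21,...,27: E = 28/7 + 28/6 + 28/5 + ... + 28/2 + 28/1 = 72.6000.

72.600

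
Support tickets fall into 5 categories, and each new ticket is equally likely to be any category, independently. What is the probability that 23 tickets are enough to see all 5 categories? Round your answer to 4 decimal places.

0.9706

By inclusion–exclusion over which categories are missing,
P(all seen) = Σ_{j=0}^{5} (-1)^j C(5,j)((5-j)/5)^23
= 1.00000 - 0.02951 + 0.00008 - 0.00000 + 0.00000 - 0.00000
= 0.97056.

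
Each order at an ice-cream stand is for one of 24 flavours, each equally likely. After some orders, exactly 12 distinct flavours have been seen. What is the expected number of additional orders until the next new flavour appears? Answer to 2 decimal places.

Each order yields a new flavour with probability (24-12)/24 = 12/24, so the wait is geometric with mean 24/12.
E = 24/12 = 2.000.

2.00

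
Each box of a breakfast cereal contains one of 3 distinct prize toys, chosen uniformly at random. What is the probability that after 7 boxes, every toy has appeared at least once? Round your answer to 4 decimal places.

0.8258

Let A_i be the event that toy i is missing after 7 boxes. By inclusion–exclusion on the A_i,
P(all seen) = Σ_{j=0}^{3} (-1)^j C(3,j)((3-j)/3)^7
= 1.00000 - 0.17558 + 0.00137 - 0.00000
= 0.82579.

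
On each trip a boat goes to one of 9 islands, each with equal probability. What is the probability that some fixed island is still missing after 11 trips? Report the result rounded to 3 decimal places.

0.274

On each trip the fixed island fails to appear with probability 8/9.
P(still missing after 11) = (8/9)^11 = 0.2737.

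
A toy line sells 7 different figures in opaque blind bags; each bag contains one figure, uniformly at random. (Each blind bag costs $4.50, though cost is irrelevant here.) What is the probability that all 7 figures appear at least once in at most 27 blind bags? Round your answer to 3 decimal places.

0.893

By inclusion–exclusion over which figures are missing,
P(all seen) = Σ_{j=0}^{7} (-1)^j C(7,j)((7-j)/7)^27
= 1.0000 - 0.1090 + 0.0024 - 0.0000 + 0.0000 - 0.0000 + 0.0000 - 0.0000
= 0.8933.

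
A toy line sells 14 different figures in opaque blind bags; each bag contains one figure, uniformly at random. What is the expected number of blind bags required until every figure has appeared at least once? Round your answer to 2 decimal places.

Split into phases: going from k distinct to k+1 distinct takes on average 14/(14-k) blind bags.
E[T] = 14/14 + 14/13 + 14/12 + ... + 14/2 + 14/1 = 14·H_{14}.
H_{14} = 3.252, so E[T] = 45.522.

45.52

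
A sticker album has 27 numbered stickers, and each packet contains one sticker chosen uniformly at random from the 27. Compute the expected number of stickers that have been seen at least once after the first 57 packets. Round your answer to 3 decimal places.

23.859

For each sticker, P(seen in 57 packets) = 1 - (26/27)^57 = 0.8837.
By linearity of expectation, E[distinct seen] = 27·(1 - (26/27)^57) = 23.8587.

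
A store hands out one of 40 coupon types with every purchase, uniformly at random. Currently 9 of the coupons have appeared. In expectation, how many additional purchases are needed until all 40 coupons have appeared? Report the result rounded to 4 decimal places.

The wait to go from k to k+1 distinct coupons is geometric with mean 40/(40-k).
Sum over k = 9,...,39: E = 40/31 + 40/30 + 40/29 + ... + 40/2 + 40/1 = 161.08981.

161.0898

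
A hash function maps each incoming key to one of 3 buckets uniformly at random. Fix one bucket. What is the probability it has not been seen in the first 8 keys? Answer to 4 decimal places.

0.0390

On each key the fixed bucket fails to appear with probability 2/3.
P(still missing after 8) = (2/3)^8 = 0.03902.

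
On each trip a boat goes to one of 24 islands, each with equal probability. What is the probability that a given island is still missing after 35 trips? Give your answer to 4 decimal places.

0.2255

Each trip misses the fixed island with probability (24-1)/24 = 23/24, independently.
P(still missing after 35) = (23/24)^35 = 0.22547.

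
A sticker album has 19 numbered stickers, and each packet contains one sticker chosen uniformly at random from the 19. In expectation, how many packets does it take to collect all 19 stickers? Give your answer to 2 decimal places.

The wait to go from k to k+1 distinct stickers is geometric with mean 19/(19-k).
E[T] = 19/19 + 19/18 + 19/17 + ... + 19/2 + 19/1 = 19·H_{19}.
H_{19} = 3.548, so E[T] = 67.407.

67.41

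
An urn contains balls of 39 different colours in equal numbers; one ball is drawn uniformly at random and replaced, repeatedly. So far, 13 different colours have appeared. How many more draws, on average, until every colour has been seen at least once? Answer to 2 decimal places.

From k distinct to k+1 distinct takes on average 39/(39-k) draws.
Sum over k = 13,...,38: E = 39/26 + 39/25 + 39/24 + ... + 39/2 + 39/1 = 150.322.

150.32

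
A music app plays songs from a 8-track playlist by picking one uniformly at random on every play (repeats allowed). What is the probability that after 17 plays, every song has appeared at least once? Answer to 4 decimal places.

By inclusion–exclusion over which songs are missing,
P(all seen) = Σ_{j=0}^{8} (-1)^j C(8,j)((8-j)/8)^17
= 1.00000 - 0.82647 + 0.21047 - 0.01897 + 0.00053 - 0.00000 + 0.00000 - 0.00000 + 0.00000
= 0.36556.

0.3656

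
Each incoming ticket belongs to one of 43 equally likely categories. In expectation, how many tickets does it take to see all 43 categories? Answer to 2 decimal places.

The wait to go from k to k+1 distinct categories is geometric with mean 43/(43-k).
E[T] = 43/43 + 43/42 + 43/41 + ... + 43/2 + 43/1 = 43·H_{43}.
H_{43} = 4.350, so E[T] = 187.050.

187.05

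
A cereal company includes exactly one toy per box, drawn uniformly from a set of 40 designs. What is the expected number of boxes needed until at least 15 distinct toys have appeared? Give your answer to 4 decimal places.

18.5034

Going from k to k+1 distinct takes a geometric number of boxes with mean 40/(40-k).
Sum over k = 0,...,14: E = 40/40 + 40/39 + 40/38 + ... + 40/27 + 40/26 = 18.50339.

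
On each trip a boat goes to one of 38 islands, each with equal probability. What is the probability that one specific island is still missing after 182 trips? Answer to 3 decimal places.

On each trip the fixed island fails to appear with probability 37/38.
P(still missing after 182) = (37/38)^182 = 0.0078.

0.008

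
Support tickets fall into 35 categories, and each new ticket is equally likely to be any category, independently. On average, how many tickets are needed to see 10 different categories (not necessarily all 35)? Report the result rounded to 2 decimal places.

11.58

With k distinct categories already seen, the next new one arrives after an expected 35/(35-k) tickets.
Sum over k = 0,...,9: E = 35/35 + 35/34 + 35/33 + ... + 35/27 + 35/26 = 11.579.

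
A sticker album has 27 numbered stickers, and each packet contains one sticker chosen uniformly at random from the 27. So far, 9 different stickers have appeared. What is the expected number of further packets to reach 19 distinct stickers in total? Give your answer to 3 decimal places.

With k distinct stickers already seen, the next new one takes an expected 27/(27-k) packets.
Sum over k = 9,...,18: E = 27/18 + 27/17 + 27/16 + ... + 27/10 + 27/9 = 20.9858.

20.986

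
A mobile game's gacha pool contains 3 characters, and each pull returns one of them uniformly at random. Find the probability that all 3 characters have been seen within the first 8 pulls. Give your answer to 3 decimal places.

By inclusion–exclusion over which characters are missing,
P(all seen) = Σ_{j=0}^{3} (-1)^j C(3,j)((3-j)/3)^8
= 1.0000 - 0.1171 + 0.0005 - 0.0000
= 0.8834.

0.883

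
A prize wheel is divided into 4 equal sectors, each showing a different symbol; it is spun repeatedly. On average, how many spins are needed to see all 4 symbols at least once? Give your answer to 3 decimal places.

8.333

After k distinct symbols have appeared, the next spin gives a new one with probability (4-k)/4, so the expected wait for the (k+1)-th is 4/(4-k).
E[T] = 4/4 + 4/3 + 4/2 + 4/1 = 4·H_{4}.
H_{4} = 2.0833, so E[T] = 8.3333.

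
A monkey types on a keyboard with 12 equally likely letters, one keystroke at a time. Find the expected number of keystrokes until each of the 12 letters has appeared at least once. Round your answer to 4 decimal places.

37.2385

The wait to go from k to k+1 distinct letters is geometric with mean 12/(12-k).
E[T] = 12/12 + 12/11 + 12/10 + ... + 12/2 + 12/1 = 12·H_{12}.
H_{12} = 3.10321, so E[T] = 37.23853.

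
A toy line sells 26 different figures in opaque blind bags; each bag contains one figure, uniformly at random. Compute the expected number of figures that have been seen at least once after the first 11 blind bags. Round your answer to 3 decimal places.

For each figure, P(seen in 11 blind bags) = 1 - (25/26)^11 = 0.3504.
By linearity of expectation, E[distinct seen] = 26·(1 - (25/26)^11) = 9.1109.

9.111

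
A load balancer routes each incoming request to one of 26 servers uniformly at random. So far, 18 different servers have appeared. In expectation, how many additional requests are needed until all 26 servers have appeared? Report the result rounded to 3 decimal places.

The wait to go from k to k+1 distinct servers is geometric with mean 26/(26-k).
Sum over k = 18,...,25: E = 26/8 + 26/7 + 26/6 + ... + 26/2 + 26/1 = 70.6643.

70.664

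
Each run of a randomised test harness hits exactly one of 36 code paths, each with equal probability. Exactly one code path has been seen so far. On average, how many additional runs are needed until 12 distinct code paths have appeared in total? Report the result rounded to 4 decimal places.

The wait to go from k to k+1 distinct code paths is geometric with mean 36/(36-k).
Sum over k = 1,...,11: E = 36/35 + 36/34 + 36/33 + ... + 36/26 + 36/25 = 13.34964.

13.3496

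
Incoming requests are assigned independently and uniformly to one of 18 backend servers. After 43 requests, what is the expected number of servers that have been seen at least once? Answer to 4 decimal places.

For each server, P(seen in 43 requests) = 1 - (17/18)^43 = 0.91438.
By linearity of expectation, E[distinct seen] = 18·(1 - (17/18)^43) = 16.45880.

16.4588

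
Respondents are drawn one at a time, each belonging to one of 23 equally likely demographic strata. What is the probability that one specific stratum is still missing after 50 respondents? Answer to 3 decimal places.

0.108

On each respondent the fixed stratum fails to appear with probability 22/23.
P(still missing after 50) = (22/23)^50 = 0.1083.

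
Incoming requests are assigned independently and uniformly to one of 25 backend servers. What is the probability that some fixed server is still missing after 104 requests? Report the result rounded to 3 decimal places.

0.014

Each request misses the fixed server with probability (25-1)/25 = 24/25, independently.
P(still missing after 104) = (24/25)^104 = 0.0143.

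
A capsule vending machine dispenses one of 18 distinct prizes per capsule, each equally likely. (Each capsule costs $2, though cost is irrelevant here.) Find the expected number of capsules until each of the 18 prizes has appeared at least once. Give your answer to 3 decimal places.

The wait to go from k to k+1 distinct prizes is geometric with mean 18/(18-k).
E[T] = 18/18 + 18/17 + 18/16 + ... + 18/2 + 18/1 = 18·H_{18}.
H_{18} = 3.4951, so E[T] = 62.9119.

62.912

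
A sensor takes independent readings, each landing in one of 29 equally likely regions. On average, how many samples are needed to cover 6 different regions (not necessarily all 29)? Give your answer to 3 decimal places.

6.594

Going from k to k+1 distinct takes a geometric number of samples with mean 29/(29-k).
Sum over k = 0,...,5: E = 29/29 + 29/28 + 29/27 + 29/26 + 29/25 + 29/24 = 6.5935.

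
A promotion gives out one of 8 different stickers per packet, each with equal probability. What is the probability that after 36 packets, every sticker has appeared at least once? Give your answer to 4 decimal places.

0.9355

Let A_i be the event that sticker i is missing after 36 packets. By inclusion–exclusion on the A_i,
P(all seen) = Σ_{j=0}^{8} (-1)^j C(8,j)((8-j)/8)^36
= 1.00000 - 0.06537 + 0.00089 - 0.00000 + 0.00000 - 0.00000 + 0.00000 - 0.00000 + 0.00000
= 0.93552.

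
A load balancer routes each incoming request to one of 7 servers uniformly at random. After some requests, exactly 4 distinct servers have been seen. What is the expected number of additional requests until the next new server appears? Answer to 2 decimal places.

2.33

Each request yields a new server with probability (7-4)/7 = 3/7, so the wait is geometric with mean 7/3.
E = 7/3 = 2.333.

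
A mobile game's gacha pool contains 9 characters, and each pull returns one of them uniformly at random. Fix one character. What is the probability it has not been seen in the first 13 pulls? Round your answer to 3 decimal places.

0.216

Each pull misses the fixed character with probability (9-1)/9 = 8/9, independently.
P(still missing after 13) = (8/9)^13 = 0.2163.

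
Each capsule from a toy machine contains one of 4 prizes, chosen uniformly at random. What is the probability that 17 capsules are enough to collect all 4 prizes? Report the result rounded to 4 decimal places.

0.9700

Let A_i be the event that prize i is missing after 17 capsules. By inclusion–exclusion on the A_i,
P(all seen) = Σ_{j=0}^{4} (-1)^j C(4,j)((4-j)/4)^17
= 1.00000 - 0.03007 + 0.00005 - 0.00000 + 0.00000
= 0.96998.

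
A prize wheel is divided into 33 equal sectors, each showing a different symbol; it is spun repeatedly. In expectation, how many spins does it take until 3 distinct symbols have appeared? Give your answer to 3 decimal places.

With k distinct symbols already seen, the next new one arrives after an expected 33/(33-k) spins.
Sum over k = 0,...,2: E = 33/33 + 33/32 + 33/31 = 3.0958.

3.096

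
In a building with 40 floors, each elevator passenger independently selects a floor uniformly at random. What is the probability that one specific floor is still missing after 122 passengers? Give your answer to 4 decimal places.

On each passenger the fixed floor fails to appear with probability 39/40.
P(still missing after 122) = (39/40)^122 = 0.04556.

0.0456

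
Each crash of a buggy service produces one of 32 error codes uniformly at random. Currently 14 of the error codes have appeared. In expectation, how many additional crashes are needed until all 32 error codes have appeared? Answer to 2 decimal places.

111.84

The wait to go from k to k+1 distinct error codes is geometric with mean 32/(32-k).
Sum over k = 14,...,31: E = 32/18 + 32/17 + 32/16 + ... + 32/2 + 32/1 = 111.843.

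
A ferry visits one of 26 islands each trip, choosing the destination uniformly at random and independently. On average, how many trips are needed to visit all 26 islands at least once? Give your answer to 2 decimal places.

Split into phases: going from k distinct to k+1 distinct takes on average 26/(26-k) trips.
E[T] = 26/26 + 26/25 + 26/24 + ... + 26/2 + 26/1 = 26·H_{26}.
H_{26} = 3.854, so E[T] = 100.215.

100.21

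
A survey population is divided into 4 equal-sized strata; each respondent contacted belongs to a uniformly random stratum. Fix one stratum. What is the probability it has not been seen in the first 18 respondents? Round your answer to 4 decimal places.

0.0056

Each respondent misses the fixed stratum with probability (4-1)/4 = 3/4, independently.
P(still missing after 18) = (3/4)^18 = 0.00564.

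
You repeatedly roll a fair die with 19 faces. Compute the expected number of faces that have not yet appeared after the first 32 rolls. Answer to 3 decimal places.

3.368

For each face, P(unseen after 32) = (18/19)^32 = 0.1773.
By linearity of expectation, E[unseen] = 19·(18/19)^32 = 3.3679.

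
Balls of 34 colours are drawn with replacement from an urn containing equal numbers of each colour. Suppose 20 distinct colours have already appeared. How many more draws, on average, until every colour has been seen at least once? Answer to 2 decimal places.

110.55

From k distinct to k+1 distinct takes on average 34/(34-k) draws.
Sum over k = 20,...,33: E = 34/14 + 34/13 + 34/12 + ... + 34/2 + 34/1 = 110.553.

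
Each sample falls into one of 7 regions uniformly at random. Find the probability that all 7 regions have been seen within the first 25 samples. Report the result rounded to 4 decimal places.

0.8562

By inclusion–exclusion over which regions are missing,
P(all seen) = Σ_{j=0}^{7} (-1)^j C(7,j)((7-j)/7)^25
= 1.00000 - 0.14840 + 0.00467 - 0.00003 + 0.00000 - 0.00000 + 0.00000 - 0.00000
= 0.85624.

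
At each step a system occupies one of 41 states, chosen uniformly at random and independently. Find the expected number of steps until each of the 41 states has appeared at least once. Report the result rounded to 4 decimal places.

176.4203

The wait to go from k to k+1 distinct states is geometric with mean 41/(41-k).
E[T] = 41/41 + 41/40 + 41/39 + ... + 41/2 + 41/1 = 41·H_{41}.
H_{41} = 4.30293, so E[T] = 176.42026.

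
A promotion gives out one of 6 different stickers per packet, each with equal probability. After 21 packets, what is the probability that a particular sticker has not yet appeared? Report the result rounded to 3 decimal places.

Each packet misses the fixed sticker with probability (6-1)/6 = 5/6, independently.
P(still missing after 21) = (5/6)^21 = 0.0217.

0.022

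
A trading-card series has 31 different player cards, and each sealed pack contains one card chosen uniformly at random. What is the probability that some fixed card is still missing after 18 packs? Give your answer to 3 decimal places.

0.554

Each pack misses the fixed card with probability (31-1)/31 = 30/31, independently.
P(still missing after 18) = (30/31)^18 = 0.5542.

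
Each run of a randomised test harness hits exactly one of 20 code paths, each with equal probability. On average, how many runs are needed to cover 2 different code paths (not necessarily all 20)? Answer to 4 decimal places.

2.0526

Going from k to k+1 distinct takes a geometric number of runs with mean 20/(20-k).
Sum over k = 0,...,1: E = 20/20 + 20/19 = 2.05263.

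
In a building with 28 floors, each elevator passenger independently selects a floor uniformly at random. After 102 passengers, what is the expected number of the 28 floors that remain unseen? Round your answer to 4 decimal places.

0.6857

For each floor, P(unseen after 102) = (27/28)^102 = 0.02449.
By linearity of expectation, E[unseen] = 28·(27/28)^102 = 0.68571.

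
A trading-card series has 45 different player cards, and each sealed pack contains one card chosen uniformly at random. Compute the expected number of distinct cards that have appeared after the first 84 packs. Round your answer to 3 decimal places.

For each card, P(seen in 84 packs) = 1 - (44/45)^84 = 0.8486.
By linearity of expectation, E[distinct seen] = 45·(1 - (44/45)^84) = 38.1863.

38.186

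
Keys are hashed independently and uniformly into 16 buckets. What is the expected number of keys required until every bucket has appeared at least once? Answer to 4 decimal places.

The wait to go from k to k+1 distinct buckets is geometric with mean 16/(16-k).
E[T] = 16/16 + 16/15 + 16/14 + ... + 16/2 + 16/1 = 16·H_{16}.
H_{16} = 3.38073, so E[T] = 54.09166.

54.0917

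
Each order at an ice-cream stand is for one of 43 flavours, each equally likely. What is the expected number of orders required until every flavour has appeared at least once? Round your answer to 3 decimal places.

187.050

After k distinct flavours have appeared, the next order gives a new one with probability (43-k)/43, so the expected wait for the (k+1)-th is 43/(43-k).
E[T] = 43/43 + 43/42 + 43/41 + ... + 43/2 + 43/1 = 43·H_{43}.
H_{43} = 4.3500, so E[T] = 187.0499.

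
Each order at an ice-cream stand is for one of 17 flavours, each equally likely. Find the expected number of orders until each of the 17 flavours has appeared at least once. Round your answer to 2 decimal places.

58.47

After k distinct flavours have appeared, the next order gives a new one with probability (17-k)/17, so the expected wait for the (k+1)-th is 17/(17-k).
E[T] = 17/17 + 17/16 + 17/15 + ... + 17/2 + 17/1 = 17·H_{17}.
H_{17} = 3.440, so E[T] = 58.472.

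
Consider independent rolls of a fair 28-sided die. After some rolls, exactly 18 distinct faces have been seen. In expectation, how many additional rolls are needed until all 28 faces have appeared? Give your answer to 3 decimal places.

With k distinct faces already seen, the next new one takes an expected 28/(28-k) rolls.
Sum over k = 18,...,27: E = 28/10 + 28/9 + 28/8 + ... + 28/2 + 28/1 = 82.0111.

82.011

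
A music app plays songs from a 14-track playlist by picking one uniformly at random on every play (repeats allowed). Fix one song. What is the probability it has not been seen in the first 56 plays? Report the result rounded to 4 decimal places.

0.0158

Each play misses the fixed song with probability (14-1)/14 = 13/14, independently.
P(still missing after 56) = (13/14)^56 = 0.01576.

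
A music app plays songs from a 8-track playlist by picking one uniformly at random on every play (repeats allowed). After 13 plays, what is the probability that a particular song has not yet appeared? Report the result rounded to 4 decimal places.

Each play misses the fixed song with probability (8-1)/8 = 7/8, independently.
P(still missing after 13) = (7/8)^13 = 0.17624.

0.1762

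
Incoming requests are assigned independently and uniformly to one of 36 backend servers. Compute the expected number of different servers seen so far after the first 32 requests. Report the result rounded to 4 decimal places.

For each server, P(seen in 32 requests) = 1 - (35/36)^32 = 0.59403.
By linearity of expectation, E[distinct seen] = 36·(1 - (35/36)^32) = 21.38496.

21.3850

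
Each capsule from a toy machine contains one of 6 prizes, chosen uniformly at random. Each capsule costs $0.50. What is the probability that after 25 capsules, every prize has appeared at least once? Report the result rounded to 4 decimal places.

0.9377

By inclusion–exclusion over which prizes are missing,
P(all seen) = Σ_{j=0}^{6} (-1)^j C(6,j)((6-j)/6)^25
= 1.00000 - 0.06290 + 0.00059 - 0.00000 + 0.00000 - 0.00000 + 0.00000
= 0.93770.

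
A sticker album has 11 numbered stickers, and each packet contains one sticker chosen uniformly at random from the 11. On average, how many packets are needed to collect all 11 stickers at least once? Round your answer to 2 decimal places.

33.22

After k distinct stickers have appeared, the next packet gives a new one with probability (11-k)/11, so the expected wait for the (k+1)-th is 11/(11-k).
E[T] = 11/11 + 11/10 + 11/9 + ... + 11/2 + 11/1 = 11·H_{11}.
H_{11} = 3.020, so E[T] = 33.219.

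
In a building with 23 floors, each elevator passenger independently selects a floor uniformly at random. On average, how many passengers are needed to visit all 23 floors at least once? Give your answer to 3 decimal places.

85.889

Split into phases: going from k distinct to k+1 distinct takes on average 23/(23-k) passengers.
E[T] = 23/23 + 23/22 + 23/21 + ... + 23/2 + 23/1 = 23·H_{23}.
H_{23} = 3.7343, so E[T] = 85.8887.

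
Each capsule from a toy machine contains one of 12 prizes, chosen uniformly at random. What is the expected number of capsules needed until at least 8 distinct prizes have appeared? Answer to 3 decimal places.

12.239

Going from k to k+1 distinct takes a geometric number of capsules with mean 12/(12-k).
Sum over k = 0,...,7: E = 12/12 + 12/11 + 12/10 + ... + 12/6 + 12/5 = 12.2385.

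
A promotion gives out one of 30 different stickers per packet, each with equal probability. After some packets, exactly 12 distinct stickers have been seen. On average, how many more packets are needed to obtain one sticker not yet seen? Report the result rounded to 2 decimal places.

1.67

The number of packets until the next new sticker is geometric with success probability 18/30, so its mean is 30/18.
E = 30/18 = 1.667.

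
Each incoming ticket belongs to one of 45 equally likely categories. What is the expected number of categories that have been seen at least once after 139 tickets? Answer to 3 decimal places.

For each category, P(seen in 139 tickets) = 1 - (44/45)^139 = 0.9560.
By linearity of expectation, E[distinct seen] = 45·(1 - (44/45)^139) = 43.0203.

43.020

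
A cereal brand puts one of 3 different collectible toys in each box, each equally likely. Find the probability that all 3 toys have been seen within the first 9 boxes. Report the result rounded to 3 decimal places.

Let A_i be the event that toy i is missing after 9 boxes. By inclusion–exclusion on the A_i,
P(all seen) = Σ_{j=0}^{3} (-1)^j C(3,j)((3-j)/3)^9
= 1.0000 - 0.0780 + 0.0002 - 0.0000
= 0.9221.

0.922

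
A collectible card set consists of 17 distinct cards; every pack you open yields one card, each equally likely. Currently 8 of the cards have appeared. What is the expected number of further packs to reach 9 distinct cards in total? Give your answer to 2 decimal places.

From k distinct to k+1 distinct takes on average 17/(17-k) packs.
Only the k = 8 term is needed: E = 17/9 = 1.889.

1.89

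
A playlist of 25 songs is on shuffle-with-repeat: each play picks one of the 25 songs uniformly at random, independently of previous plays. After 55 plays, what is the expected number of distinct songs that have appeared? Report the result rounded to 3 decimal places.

For each song, P(seen in 55 plays) = 1 - (24/25)^55 = 0.8941.
By linearity of expectation, E[distinct seen] = 25·(1 - (24/25)^55) = 22.3524.

22.352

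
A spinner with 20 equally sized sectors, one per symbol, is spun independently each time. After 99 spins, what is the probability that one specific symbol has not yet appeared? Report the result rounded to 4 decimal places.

0.0062

Each spin misses the fixed symbol with probability (20-1)/20 = 19/20, independently.
P(still missing after 99) = (19/20)^99 = 0.00623.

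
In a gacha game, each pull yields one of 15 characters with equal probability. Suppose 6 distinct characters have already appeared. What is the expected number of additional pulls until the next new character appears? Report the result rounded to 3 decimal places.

The number of pulls until the next new character is geometric with success probability 9/15, so its mean is 15/9.
E = 15/9 = 1.6667.

1.667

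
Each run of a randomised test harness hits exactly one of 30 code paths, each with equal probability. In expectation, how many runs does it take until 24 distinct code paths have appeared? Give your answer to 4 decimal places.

46.3496

Going from k to k+1 distinct takes a geometric number of runs with mean 30/(30-k).
Sum over k = 0,...,23: E = 30/30 + 30/29 + 30/28 + ... + 30/8 + 30/7 = 46.34961.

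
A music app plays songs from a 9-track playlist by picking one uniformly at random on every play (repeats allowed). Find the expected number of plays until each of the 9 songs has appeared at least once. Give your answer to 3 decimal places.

The wait to go from k to k+1 distinct songs is geometric with mean 9/(9-k).
E[T] = 9/9 + 9/8 + 9/7 + ... + 9/2 + 9/1 = 9·H_{9}.
H_{9} = 2.8290, so E[T] = 25.4607.

25.461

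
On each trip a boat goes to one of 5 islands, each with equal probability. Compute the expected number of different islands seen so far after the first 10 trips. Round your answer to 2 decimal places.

For each island, P(seen in 10 trips) = 1 - (4/5)^10 = 0.893.
By linearity of expectation, E[distinct seen] = 5·(1 - (4/5)^10) = 4.463.

4.46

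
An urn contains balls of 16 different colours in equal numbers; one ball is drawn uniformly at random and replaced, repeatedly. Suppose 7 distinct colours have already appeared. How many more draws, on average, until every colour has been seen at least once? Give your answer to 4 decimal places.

The wait to go from k to k+1 distinct colours is geometric with mean 16/(16-k).
Sum over k = 7,...,15: E = 16/9 + 16/8 + 16/7 + ... + 16/2 + 16/1 = 45.26349.

45.2635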